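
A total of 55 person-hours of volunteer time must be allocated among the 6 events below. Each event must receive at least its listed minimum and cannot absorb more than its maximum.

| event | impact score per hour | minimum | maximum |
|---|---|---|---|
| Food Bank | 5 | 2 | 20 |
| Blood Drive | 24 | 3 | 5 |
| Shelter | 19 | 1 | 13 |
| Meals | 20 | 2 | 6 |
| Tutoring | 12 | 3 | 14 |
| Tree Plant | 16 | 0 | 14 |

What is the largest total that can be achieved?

894

Meeting every minimum uses 2+3+1+2+3+0 = 11 person-hours, leaving 44.
Rank by impact score per hour: Blood Drive 24 > Meals 20 > Shelter 19 > Tree Plant 16 > Tutoring 12 > Food Bank 5.
Blood Drive: +2 to 5 (cap) ; 42 left.
Meals: +4 to 6 (cap) ; 38 left.
Give Shelter 12 more to hit its cap of 13 ; 26 left.
Tree Plant takes 14 more to reach its cap of 14 ; 12 left.
Tutoring takes 11 more to reach its cap of 14 ; 1 left.
Food Bank: +1 (room for 18) → 3. Pool exhausted.
Total = 5×3 + 24×5 + 19×13 + 20×6 + 12×14 + 16×14 = 894.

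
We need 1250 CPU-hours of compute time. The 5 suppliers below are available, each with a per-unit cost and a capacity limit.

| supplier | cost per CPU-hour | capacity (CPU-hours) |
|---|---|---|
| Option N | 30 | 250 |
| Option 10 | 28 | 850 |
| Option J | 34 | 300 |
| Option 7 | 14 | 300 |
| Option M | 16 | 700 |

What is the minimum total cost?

Cheapest first:
Option 7 (14): use full 300 — 950 CPU-hours to go.
Option M (16): use full 700 — 250 CPU-hours to go.
Option 10 (28): take the remaining 250 — done.
Option N, Option J: unused.
Cost = 300×14 + 700×16 + 250×28 = 22400.

22400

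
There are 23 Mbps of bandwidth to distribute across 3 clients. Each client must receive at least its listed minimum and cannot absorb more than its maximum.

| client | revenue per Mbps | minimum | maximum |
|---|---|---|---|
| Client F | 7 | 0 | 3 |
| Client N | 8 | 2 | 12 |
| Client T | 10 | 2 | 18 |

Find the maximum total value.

220

Meeting every minimum uses 0+2+2 = 4 Mbps, leaving 19.
Order the clients by revenue per Mbps: Client T 10 > Client N 8 > Client F 7.
Client T takes 16 more to reach its cap of 18 — 3 left.
Client N has room for 10 more but only 3 remain, so it gets 5.
Total = 8×5 + 10×18 = 220.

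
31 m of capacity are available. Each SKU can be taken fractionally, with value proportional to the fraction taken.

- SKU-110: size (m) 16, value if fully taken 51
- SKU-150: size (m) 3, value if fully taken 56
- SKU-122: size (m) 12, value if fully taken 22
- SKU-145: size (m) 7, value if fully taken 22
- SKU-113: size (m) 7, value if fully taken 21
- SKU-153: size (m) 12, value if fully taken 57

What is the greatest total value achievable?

Best value per unit of size first: SKU-150 56/3≈18.7, SKU-153 57/12≈4.75, SKU-110 51/16≈3.19, SKU-145 22/7≈3.14, SKU-113 21/7≈3, SKU-122 22/12≈1.83.
All 3 m of SKU-150 fit (value 56) ; 28 remain.
All 12 m of SKU-153 fit (value 57) ; 16 remain.
All 16 m of SKU-110 fit (value 51) ; 0 remain.
Total value = 164.

164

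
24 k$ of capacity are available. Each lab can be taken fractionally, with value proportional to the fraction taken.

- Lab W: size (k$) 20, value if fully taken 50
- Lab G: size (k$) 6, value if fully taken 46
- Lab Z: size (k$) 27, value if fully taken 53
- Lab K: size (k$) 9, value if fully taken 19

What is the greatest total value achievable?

91

Rank by value-to-size ratio: Lab G 46/6≈7.67, Lab W 50/20≈2.5, Lab K 19/9≈2.11, Lab Z 53/27≈1.96.
Lab G: take in full, 6 k$ for value 46 → 18 left.
18 k$ left: a 18/20 share of Lab W gives 50×18/20 = 45.
Total value = 91.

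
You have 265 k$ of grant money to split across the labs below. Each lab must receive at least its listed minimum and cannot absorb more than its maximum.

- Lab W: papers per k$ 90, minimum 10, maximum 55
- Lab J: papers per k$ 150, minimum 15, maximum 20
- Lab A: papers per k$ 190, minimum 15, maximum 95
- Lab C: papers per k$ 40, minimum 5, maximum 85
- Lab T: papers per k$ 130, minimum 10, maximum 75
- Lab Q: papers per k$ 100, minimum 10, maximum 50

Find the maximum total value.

Meeting every minimum uses 10+15+15+5+10+10 = 65 k$, leaving 200.
Order the labs by papers per k$: Lab A 190 > Lab J 150 > Lab T 130 > Lab Q 100 > Lab W 90 > Lab C 40.
Give Lab A 80 more to hit its cap of 95 ; 120 left.
Give Lab J 5 more to hit its cap of 20 ; 115 left.
Lab T takes 65 more to reach its cap of 75 ; 50 left.
Lab Q takes 40 more to reach its cap of 50 ; 10 left.
Lab W has room for 45 more but only 10 remain, so it gets 20.
Total = 90×20 + 150×20 + 190×95 + 40×5 + 130×75 + 100×50 = 37800.

37800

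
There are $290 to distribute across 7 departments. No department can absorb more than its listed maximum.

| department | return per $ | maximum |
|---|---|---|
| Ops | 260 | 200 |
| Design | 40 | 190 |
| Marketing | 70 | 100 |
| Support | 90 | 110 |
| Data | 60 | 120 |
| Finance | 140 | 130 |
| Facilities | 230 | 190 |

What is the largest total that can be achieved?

Order the departments by return per $: Ops 260 > Facilities 230 > Finance 140 > Support 90 > Marketing 70 > Data 60 > Design 40.
Ops takes 200 to reach its cap of 200 — 90 left.
Facilities has room for 190 but only 90 remain, so it gets 90.
Total = 260×200 + 230×90 = 72700.

72700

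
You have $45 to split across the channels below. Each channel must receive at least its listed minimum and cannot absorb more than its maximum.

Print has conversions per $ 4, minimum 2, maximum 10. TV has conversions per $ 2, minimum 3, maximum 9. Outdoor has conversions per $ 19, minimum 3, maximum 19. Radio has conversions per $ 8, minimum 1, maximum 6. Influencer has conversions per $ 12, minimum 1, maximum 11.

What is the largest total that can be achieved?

Meeting every minimum uses 2+3+3+1+1 = 10 $, leaving 35.
Rank by conversions per $: Outdoor 19 > Influencer 12 > Radio 8 > Print 4 > TV 2.
Give Outdoor 16 more to hit its cap of 19 ; 19 left.
Influencer: +10 to 11 (cap) ; 9 left.
Radio takes 5 more to reach its cap of 6 ; 4 left.
Print has room for 8 more but only 4 remain, so it gets 6.
Total = 4×6 + 2×3 + 19×19 + 8×6 + 12×11 = 571.

571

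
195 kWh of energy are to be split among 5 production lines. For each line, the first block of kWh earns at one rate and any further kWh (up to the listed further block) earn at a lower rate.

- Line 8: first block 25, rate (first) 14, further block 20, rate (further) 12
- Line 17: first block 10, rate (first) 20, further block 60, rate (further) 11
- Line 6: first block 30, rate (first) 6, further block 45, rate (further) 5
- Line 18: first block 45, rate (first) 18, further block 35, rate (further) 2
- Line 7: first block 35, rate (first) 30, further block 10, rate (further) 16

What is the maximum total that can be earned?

3360

Order all 10 blocks by rate: Line 7/T1 30 > Line 17/T1 20 > Line 18/T1 18 > Line 7/T2 16 > Line 8/T1 14 > Line 8/T2 12 > Line 17/T2 11 > Line 6/T1 6 > Line 6/T2 5 > Line 18/T2 2.
Line 7 T1 at 30: fill all 35 → 160 left.
Line 17 T1 at 20: fill all 10 → 150 left.
Fill Line 18 T1 block (45 at 18) → 105 left.
Line 7 T2 at 16: fill all 10 → 95 left.
Line 8/T1 (14): +25 → 70 left.
Line 8 T2 at 12: fill all 20 → 50 left.
Line 17/T2: +50 of 60 at 11; pool empty.
Total = 30×35 + 20×10 + 18×45 + 16×10 + 14×25 + 12×20 + 11×50 = 3360.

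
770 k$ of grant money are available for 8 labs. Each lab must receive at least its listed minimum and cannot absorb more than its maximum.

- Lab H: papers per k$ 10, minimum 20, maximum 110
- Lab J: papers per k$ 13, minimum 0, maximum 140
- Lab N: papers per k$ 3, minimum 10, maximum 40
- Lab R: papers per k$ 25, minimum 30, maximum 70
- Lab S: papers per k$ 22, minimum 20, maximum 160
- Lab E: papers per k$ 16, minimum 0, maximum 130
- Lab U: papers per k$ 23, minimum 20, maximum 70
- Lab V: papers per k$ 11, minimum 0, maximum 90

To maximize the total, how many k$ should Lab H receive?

Meeting every minimum uses 20+0+10+30+20+0+20+0 = 100 k$, leaving 670.
Order the labs by papers per k$: Lab R 25 > Lab U 23 > Lab S 22 > Lab E 16 > Lab J 13 > Lab V 11 > Lab H 10 > Lab N 3.
Lab R: +40 to 70 (cap) → 630 left.
Give Lab U 50 more to hit its cap of 70 → 580 left.
Lab S takes 140 more to reach its cap of 160 → 440 left.
Lab E: +130 to 130 (cap) → 310 left.
Give Lab J 140 more to hit its cap of 140 → 170 left.
Lab V takes 90 more to reach its cap of 90 → 80 left.
Lab H has room for 90 more but only 80 remain, so it gets 100.

100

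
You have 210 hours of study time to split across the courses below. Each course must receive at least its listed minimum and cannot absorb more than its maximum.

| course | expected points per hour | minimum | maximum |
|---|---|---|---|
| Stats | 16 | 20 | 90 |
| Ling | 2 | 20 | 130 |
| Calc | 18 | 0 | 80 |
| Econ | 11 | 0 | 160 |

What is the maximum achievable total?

3140

Meeting every minimum uses 20+20+0+0 = 40 hours, leaving 170.
Order the courses by expected points per hour: Calc 18 > Stats 16 > Econ 11 > Ling 2.
Give Calc 80 more to hit its cap of 80 ; 90 left.
Stats: +70 to 90 (cap) ; 20 left.
Econ: +20 (room for 160) → 20. Pool exhausted.
Total = 16×90 + 2×20 + 18×80 + 11×20 = 3140.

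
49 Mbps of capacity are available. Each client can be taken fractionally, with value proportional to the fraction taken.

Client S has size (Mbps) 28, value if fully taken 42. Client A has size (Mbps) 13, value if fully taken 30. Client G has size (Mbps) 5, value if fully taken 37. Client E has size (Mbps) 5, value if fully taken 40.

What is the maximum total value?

146

Sort by value density: Client E 40/5≈8, Client G 37/5≈7.4, Client A 30/13≈2.31, Client S 42/28≈1.5.
All 5 Mbps of Client E fit (value 40) → 44 remain.
Client G: take in full, 5 Mbps for value 37 → 39 left.
Take all of Client A (13 Mbps, value 30) → 26 Mbps left.
Fill the last 26 Mbps with part of Client S: 26/28 of it earns 39.
Total value = 146.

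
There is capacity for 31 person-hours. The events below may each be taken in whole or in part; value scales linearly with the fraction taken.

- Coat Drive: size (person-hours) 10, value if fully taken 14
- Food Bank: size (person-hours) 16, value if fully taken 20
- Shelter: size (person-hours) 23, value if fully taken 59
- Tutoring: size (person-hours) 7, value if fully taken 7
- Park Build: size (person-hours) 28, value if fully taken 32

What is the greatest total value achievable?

70.2

Best value per unit of size first: Shelter 59/23≈2.57, Coat Drive 14/10≈1.4, Food Bank 20/16≈1.25, Park Build 32/28≈1.14, Tutoring 7/7≈1.
Take all of Shelter (23 person-hours, value 59) ; 8 person-hours left.
Only 8 person-hours remain; take 8/10 of Coat Drive for value 14×8/10 = 11.2.
Total value = 70.2.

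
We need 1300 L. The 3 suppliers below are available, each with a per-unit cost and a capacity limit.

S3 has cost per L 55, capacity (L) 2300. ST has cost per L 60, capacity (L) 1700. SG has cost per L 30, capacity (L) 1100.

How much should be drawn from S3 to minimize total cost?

Fill from the cheapest supplier first.
SG (30): use full 1100 → 200 L to go.
Take 200 from S3 at 55 to finish.
ST: unused.

200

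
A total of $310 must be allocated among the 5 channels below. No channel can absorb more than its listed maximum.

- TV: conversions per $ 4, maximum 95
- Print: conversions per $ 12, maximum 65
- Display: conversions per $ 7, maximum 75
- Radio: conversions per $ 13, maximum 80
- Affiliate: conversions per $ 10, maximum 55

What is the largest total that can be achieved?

3035

Order the channels by conversions per $: Radio 13 > Print 12 > Affiliate 10 > Display 7 > TV 4.
Radio takes 80 to reach its cap of 80 — 230 left.
Print: +65 to 65 (cap) — 165 left.
Affiliate takes 55 to reach its cap of 55 — 110 left.
Give Display 75 to hit its cap of 75 — 35 left.
TV has room for 95 but only 35 remain, so it gets 35.
Total = 4×35 + 12×65 + 7×75 + 13×80 + 10×55 = 3035.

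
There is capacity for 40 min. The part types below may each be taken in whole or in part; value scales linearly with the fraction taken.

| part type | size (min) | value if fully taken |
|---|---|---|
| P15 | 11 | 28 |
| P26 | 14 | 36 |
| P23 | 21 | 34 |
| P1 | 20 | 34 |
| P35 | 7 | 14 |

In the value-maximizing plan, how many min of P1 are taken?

8

Sort by value density: P26 36/14≈2.57, P15 28/11≈2.55, P35 14/7≈2, P1 34/20≈1.7, P23 34/21≈1.62.
Take all of P26 (14 min, value 36) → 26 min left.
All 11 min of P15 fit (value 28) → 15 remain.
All 7 min of P35 fit (value 14) → 8 remain.
Only 8 min remain; take 8/20 of P1 for value 34×8/20 = 13.6.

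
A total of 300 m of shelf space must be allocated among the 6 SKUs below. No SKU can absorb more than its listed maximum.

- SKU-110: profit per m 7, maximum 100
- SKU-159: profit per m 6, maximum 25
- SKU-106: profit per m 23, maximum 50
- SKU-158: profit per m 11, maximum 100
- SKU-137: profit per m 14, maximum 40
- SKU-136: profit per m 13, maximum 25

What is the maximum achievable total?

Rank by profit per m: SKU-106 23 > SKU-137 14 > SKU-136 13 > SKU-158 11 > SKU-110 7 > SKU-159 6.
SKU-106: +50 to 50 (cap) ; 250 left.
SKU-137 takes 40 to reach its cap of 40 ; 210 left.
SKU-136 takes 25 to reach its cap of 25 ; 185 left.
SKU-158: +100 to 100 (cap) ; 85 left.
Only 85 left; SKU-110 takes them to reach 85.
Total = 7×85 + 23×50 + 11×100 + 14×40 + 13×25 = 3730.

3730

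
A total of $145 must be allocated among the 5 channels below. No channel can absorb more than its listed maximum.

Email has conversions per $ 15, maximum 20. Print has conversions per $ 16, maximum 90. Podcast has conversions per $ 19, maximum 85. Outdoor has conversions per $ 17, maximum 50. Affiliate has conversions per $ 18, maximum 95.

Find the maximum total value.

2695

Highest conversions per $ first: Podcast 19 > Affiliate 18 > Outdoor 17 > Print 16 > Email 15.
Podcast: +85 to 85 (cap) — 60 left.
Affiliate: +60 (room for 95) → 60. Pool exhausted.
Total = 19×85 + 18×60 = 2695.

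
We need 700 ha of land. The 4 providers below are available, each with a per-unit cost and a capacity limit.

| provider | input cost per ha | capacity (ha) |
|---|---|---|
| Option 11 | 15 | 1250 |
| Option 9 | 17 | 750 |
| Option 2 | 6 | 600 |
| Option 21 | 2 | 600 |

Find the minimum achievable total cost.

1800

Cheapest first:
Option 21 (2): use full 600 → 100 ha to go.
Take 100 from Option 2 at 6 to finish.
Option 11, Option 9: unused.
Cost = 600×2 + 100×6 = 1800.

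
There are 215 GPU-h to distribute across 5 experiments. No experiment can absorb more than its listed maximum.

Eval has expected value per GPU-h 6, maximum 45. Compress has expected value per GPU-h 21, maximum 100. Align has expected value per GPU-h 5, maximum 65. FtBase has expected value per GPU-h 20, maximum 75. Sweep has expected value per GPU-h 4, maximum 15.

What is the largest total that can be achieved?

Rank by expected value per GPU-h: Compress 21 > FtBase 20 > Eval 6 > Align 5 > Sweep 4.
Compress takes 100 to reach its cap of 100 — 115 left.
Give FtBase 75 to hit its cap of 75 — 40 left.
Eval has room for 45 but only 40 remain, so it gets 40.
Total = 6×40 + 21×100 + 20×75 = 3840.

3840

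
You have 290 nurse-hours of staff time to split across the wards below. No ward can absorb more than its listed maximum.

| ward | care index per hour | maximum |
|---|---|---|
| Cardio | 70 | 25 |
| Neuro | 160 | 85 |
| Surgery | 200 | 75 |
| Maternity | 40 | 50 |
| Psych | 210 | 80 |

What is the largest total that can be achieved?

48150

Highest care index per hour first: Psych 210 > Surgery 200 > Neuro 160 > Cardio 70 > Maternity 40.
Psych: +80 to 80 (cap) ; 210 left.
Give Surgery 75 to hit its cap of 75 ; 135 left.
Neuro: +85 to 85 (cap) ; 50 left.
Cardio takes 25 to reach its cap of 25 ; 25 left.
Maternity has room for 50 but only 25 remain, so it gets 25.
Total = 70×25 + 160×85 + 200×75 + 40×25 + 210×80 = 48150.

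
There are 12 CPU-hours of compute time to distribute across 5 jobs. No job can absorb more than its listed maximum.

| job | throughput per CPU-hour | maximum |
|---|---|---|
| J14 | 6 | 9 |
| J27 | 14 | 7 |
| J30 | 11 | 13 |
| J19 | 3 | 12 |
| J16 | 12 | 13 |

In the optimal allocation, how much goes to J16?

Rank by throughput per CPU-hour: J27 14 > J16 12 > J30 11 > J14 6 > J19 3.
J27: +7 to 7 (cap) → 5 left.
J16: +5 (room for 13) → 5. Pool exhausted.

5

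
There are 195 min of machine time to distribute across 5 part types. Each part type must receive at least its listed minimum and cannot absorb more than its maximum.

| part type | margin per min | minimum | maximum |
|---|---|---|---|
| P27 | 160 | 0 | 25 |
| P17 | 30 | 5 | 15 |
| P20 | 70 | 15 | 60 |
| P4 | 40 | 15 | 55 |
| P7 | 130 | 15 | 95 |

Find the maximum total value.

Meeting every minimum uses 0+5+15+15+15 = 50 min, leaving 145.
Rank by margin per min: P27 160 > P7 130 > P20 70 > P4 40 > P17 30.
P27: +25 to 25 (cap) ; 120 left.
Give P7 80 more to hit its cap of 95 ; 40 left.
Only 40 left; P20 takes them to reach 55.
Total = 160×25 + 30×5 + 70×55 + 40×15 + 130×95 = 20950.

20950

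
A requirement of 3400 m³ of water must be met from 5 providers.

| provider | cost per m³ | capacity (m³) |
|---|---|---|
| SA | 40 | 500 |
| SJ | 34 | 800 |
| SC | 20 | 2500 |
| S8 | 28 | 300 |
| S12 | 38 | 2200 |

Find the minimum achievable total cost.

Fill from the cheapest provider first.
SC at 20: take all 2500 m³ → 900 still needed.
S8 (28): use full 300 → 600 m³ to go.
SJ at 34: take 600 of its 800 → requirement met.
S12, SA: unused.
Cost = 2500×20 + 300×28 + 600×34 = 78800.

78800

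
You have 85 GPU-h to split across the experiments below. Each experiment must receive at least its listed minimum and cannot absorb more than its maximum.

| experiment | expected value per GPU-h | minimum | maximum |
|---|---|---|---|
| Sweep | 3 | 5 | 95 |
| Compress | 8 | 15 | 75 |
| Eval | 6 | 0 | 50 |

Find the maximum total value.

Meeting every minimum uses 5+15+0 = 20 GPU-h, leaving 65.
Highest expected value per GPU-h first: Compress 8 > Eval 6 > Sweep 3.
Compress: +60 to 75 (cap) — 5 left.
Only 5 left; Eval takes them to reach 5.
Total = 3×5 + 8×75 + 6×5 = 645.

645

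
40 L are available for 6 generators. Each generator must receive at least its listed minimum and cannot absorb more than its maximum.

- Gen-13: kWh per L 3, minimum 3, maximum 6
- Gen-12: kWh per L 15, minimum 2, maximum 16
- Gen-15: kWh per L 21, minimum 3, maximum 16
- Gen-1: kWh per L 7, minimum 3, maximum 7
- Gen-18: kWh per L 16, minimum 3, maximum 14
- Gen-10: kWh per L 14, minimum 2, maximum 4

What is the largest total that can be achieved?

Meeting every minimum uses 3+2+3+3+3+2 = 16 L, leaving 24.
Highest kWh per L first: Gen-15 21 > Gen-18 16 > Gen-12 15 > Gen-10 14 > Gen-1 7 > Gen-13 3.
Give Gen-15 13 more to hit its cap of 16 — 11 left.
Gen-18 takes 11 more to reach its cap of 14 — 0 left.
Total = 3×3 + 15×2 + 21×16 + 7×3 + 16×14 + 14×2 = 648.

648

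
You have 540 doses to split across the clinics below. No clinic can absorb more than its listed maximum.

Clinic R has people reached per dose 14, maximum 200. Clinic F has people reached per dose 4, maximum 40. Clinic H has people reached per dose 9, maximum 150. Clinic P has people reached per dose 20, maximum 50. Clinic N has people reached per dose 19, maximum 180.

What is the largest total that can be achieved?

8210

Rank by people reached per dose: Clinic P 20 > Clinic N 19 > Clinic R 14 > Clinic H 9 > Clinic F 4.
Clinic P takes 50 to reach its cap of 50 — 490 left.
Give Clinic N 180 to hit its cap of 180 — 310 left.
Give Clinic R 200 to hit its cap of 200 — 110 left.
Clinic H: +110 (room for 150) → 110. Pool exhausted.
Total = 14×200 + 9×110 + 20×50 + 19×180 = 8210.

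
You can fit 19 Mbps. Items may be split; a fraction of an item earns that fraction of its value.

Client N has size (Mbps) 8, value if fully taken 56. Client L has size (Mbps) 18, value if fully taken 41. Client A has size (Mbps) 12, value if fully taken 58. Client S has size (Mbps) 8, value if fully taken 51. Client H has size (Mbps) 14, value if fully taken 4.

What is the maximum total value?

Rank by value-to-size ratio: Client N 56/8≈7, Client S 51/8≈6.38, Client A 58/12≈4.83, Client L 41/18≈2.28, Client H 4/14≈0.286.
Take all of Client N (8 Mbps, value 56) — 11 Mbps left.
All 8 Mbps of Client S fit (value 51) — 3 remain.
Fill the last 3 Mbps with part of Client A: 3/12 of it earns 14.5.
Total value = 121.5.

121.5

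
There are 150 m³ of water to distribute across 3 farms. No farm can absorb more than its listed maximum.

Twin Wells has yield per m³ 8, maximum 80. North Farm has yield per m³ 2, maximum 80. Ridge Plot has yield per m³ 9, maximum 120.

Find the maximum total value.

Rank by yield per m³: Ridge Plot 9 > Twin Wells 8 > North Farm 2.
Ridge Plot: +120 to 120 (cap) ; 30 left.
Twin Wells has room for 80 but only 30 remain, so it gets 30.
Total = 8×30 + 9×120 = 1320.

1320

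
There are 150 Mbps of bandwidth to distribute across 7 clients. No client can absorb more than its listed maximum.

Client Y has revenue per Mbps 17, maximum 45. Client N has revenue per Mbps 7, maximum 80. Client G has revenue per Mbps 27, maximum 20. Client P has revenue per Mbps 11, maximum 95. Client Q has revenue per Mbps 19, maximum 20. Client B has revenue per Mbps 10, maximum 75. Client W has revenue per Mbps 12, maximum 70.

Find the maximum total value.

Highest revenue per Mbps first: Client G 27 > Client Q 19 > Client Y 17 > Client W 12 > Client P 11 > Client B 10 > Client N 7.
Give Client G 20 to hit its cap of 20 → 130 left.
Give Client Q 20 to hit its cap of 20 → 110 left.
Client Y: +45 to 45 (cap) → 65 left.
Client W has room for 70 but only 65 remain, so it gets 65.
Total = 17×45 + 27×20 + 19×20 + 12×65 = 2465.

2465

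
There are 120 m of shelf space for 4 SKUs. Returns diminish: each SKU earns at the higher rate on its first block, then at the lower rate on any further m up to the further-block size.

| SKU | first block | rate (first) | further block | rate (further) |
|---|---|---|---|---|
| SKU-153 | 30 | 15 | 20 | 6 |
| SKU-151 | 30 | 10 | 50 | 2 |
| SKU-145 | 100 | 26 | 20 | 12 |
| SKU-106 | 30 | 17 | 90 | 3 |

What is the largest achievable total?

2940

Treat each block as its own option and order by rate: SKU-145/T1 26 > SKU-106/T1 17 > SKU-153/T1 15 > SKU-145/T2 12 > SKU-151/T1 10 > SKU-153/T2 6 > SKU-106/T2 3 > SKU-151/T2 2.
Fill SKU-145 T1 block (100 at 26) ; 20 left.
SKU-106 T1 at 17: only 20 left, fill 20.
Total = 26×100 + 17×20 = 2940.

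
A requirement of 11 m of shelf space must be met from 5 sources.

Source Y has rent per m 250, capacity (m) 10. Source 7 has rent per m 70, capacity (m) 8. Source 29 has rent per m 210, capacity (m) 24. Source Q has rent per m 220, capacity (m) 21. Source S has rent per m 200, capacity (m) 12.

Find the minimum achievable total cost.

1160

Fill from the cheapest source first.
Take 8 from Source 7 at 70 ; need 3 more.
Source S (200): take the remaining 3 ; done.
Source 29, Source Q, Source Y: unused.
Cost = 8×70 + 3×200 = 1160.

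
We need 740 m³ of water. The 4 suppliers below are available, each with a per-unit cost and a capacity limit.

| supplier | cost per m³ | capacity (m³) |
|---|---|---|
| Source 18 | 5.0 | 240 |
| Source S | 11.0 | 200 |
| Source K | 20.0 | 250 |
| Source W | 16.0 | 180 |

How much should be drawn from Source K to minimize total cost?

Use suppliers in increasing cost order.
Source 18 at 5.0: take all 240 m³ → 500 still needed.
Take 200 from Source S at 11.0 → need 300 more.
Source W at 16.0: take all 180 m³ → 120 still needed.
Take 120 from Source K at 20.0 to finish.

120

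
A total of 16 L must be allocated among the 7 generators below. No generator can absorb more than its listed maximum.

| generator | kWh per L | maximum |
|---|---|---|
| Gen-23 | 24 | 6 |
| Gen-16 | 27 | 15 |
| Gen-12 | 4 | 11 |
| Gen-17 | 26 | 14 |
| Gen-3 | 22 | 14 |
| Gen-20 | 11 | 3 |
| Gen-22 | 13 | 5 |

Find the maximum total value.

431

Order the generators by kWh per L: Gen-16 27 > Gen-17 26 > Gen-23 24 > Gen-3 22 > Gen-22 13 > Gen-20 11 > Gen-12 4.
Gen-16 takes 15 to reach its cap of 15 — 1 left.
Gen-17: +1 (room for 14) → 1. Pool exhausted.
Total = 27×15 + 26×1 = 431.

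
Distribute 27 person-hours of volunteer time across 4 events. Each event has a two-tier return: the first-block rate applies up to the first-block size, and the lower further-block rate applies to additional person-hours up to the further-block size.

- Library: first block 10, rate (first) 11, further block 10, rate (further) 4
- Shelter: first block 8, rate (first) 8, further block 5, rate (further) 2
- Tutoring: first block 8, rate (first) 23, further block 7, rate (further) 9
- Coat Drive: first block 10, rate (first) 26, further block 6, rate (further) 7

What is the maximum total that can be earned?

543

Rank every tier by rate: Coat Drive/T1 26 > Tutoring/T1 23 > Library/T1 11 > Tutoring/T2 9 > Shelter/T1 8 > Coat Drive/T2 7 > Library/T2 4 > Shelter/T2 2.
Coat Drive T1 at 26: fill all 10 → 17 left.
Tutoring T1 at 23: fill all 8 → 9 left.
Library/T1: +9 of 10 at 11; pool empty.
Total = 26×10 + 23×8 + 11×9 = 543.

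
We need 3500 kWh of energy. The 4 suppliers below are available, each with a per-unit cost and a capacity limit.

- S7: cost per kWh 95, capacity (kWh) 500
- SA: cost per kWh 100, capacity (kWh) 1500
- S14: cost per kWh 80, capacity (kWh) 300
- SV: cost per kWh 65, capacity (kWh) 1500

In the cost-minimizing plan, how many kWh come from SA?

1200

Cheapest first:
Take 1500 from SV at 65 → need 2000 more.
S14 (80): use full 300 → 1700 kWh to go.
S7 (95): use full 500 → 1200 kWh to go.
SA at 100: take 1200 of its 1500 → requirement met.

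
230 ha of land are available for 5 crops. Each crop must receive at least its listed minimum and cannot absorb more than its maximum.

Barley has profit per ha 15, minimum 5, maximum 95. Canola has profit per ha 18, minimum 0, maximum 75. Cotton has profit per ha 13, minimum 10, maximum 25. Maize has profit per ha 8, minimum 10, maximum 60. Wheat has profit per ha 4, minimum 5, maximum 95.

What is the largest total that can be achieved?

3360

Meeting every minimum uses 5+0+10+10+5 = 30 ha, leaving 200.
Rank by profit per ha: Canola 18 > Barley 15 > Cotton 13 > Maize 8 > Wheat 4.
Canola takes 75 more to reach its cap of 75 → 125 left.
Give Barley 90 more to hit its cap of 95 → 35 left.
Cotton takes 15 more to reach its cap of 25 → 20 left.
Only 20 left; Maize takes them to reach 30.
Total = 15×95 + 18×75 + 13×25 + 8×30 + 4×5 = 3360.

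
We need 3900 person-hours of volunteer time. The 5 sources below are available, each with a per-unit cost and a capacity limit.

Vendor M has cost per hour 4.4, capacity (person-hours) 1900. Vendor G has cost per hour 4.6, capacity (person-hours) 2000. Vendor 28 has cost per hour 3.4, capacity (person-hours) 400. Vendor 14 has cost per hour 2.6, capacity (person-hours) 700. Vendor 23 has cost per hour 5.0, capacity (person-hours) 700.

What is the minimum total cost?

Cheapest first:
Vendor 14 (2.6): use full 700 — 3200 person-hours to go.
Take 400 from Vendor 28 at 3.4 — need 2800 more.
Vendor M (4.4): use full 1900 — 900 person-hours to go.
Vendor G at 4.6: take 900 of its 2000 — requirement met.
Vendor 23: unused.
Cost = 700×2.6 + 400×3.4 + 1900×4.4 + 900×4.6 = 15680.

15680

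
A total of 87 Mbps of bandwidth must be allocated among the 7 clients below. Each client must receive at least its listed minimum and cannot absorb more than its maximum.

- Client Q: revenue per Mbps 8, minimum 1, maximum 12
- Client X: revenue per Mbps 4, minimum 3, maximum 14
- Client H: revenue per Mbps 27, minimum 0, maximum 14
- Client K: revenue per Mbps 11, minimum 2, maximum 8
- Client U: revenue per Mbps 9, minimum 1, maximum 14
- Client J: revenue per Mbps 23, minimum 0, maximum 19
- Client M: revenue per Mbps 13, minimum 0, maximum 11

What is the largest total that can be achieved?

1304

Meeting every minimum uses 1+3+0+2+1+0+0 = 7 Mbps, leaving 80.
Order the clients by revenue per Mbps: Client H 27 > Client J 23 > Client M 13 > Client K 11 > Client U 9 > Client Q 8 > Client X 4.
Client H takes 14 more to reach its cap of 14 → 66 left.
Client J: +19 to 19 (cap) → 47 left.
Client M takes 11 more to reach its cap of 11 → 36 left.
Client K takes 6 more to reach its cap of 8 → 30 left.
Client U: +13 to 14 (cap) → 17 left.
Client Q: +11 to 12 (cap) → 6 left.
Client X: +6 (room for 11) → 9. Pool exhausted.
Total = 8×12 + 4×9 + 27×14 + 11×8 + 9×14 + 23×19 + 13×11 = 1304.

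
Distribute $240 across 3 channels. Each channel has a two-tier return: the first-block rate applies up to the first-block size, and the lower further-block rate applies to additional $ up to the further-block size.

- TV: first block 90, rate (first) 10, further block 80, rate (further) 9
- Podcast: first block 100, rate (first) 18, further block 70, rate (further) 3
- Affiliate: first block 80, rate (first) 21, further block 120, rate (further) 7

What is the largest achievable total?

Order all 6 blocks by rate: Affiliate/T1 21 > Podcast/T1 18 > TV/T1 10 > TV/T2 9 > Affiliate/T2 7 > Podcast/T2 3.
Affiliate T1 at 21: fill all 80 — 160 left.
Podcast/T1 (18): +100 — 60 left.
TV/T1: +60 of 90 at 10; pool empty.
Total = 21×80 + 18×100 + 10×60 = 4080.

4080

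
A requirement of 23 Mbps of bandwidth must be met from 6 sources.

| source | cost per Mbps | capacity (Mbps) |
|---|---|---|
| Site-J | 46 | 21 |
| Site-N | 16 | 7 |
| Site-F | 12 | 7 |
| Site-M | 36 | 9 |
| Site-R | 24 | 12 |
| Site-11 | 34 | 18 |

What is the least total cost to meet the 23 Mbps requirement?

Fill from the cheapest source first.
Take 7 from Site-F at 12 ; need 16 more.
Take 7 from Site-N at 16 ; need 9 more.
Site-R at 24: take 9 of its 12 ; requirement met.
Site-11, Site-M, Site-J: unused.
Cost = 7×12 + 7×16 + 9×24 = 412.

412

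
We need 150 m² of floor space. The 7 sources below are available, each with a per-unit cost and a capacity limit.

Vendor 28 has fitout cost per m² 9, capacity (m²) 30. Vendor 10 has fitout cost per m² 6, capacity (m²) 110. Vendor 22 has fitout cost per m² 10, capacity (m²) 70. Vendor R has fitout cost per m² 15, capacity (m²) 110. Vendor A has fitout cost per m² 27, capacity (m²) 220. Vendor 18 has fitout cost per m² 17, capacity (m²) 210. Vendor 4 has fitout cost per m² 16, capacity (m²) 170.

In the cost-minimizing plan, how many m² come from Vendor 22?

10

Use sources in increasing cost order.
Vendor 10 at 6: take all 110 m² → 40 still needed.
Take 30 from Vendor 28 at 9 → need 10 more.
Vendor 22 (10): take the remaining 10 → done.
Vendor R, Vendor 4, Vendor 18, Vendor A: unused.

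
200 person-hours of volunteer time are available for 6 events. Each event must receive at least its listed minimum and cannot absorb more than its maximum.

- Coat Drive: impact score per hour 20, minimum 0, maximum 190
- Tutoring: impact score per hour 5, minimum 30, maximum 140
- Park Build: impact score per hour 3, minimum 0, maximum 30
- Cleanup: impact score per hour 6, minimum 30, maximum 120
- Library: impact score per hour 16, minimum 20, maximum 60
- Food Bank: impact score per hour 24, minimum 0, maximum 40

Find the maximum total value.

Meeting every minimum uses 0+30+0+30+20+0 = 80 person-hours, leaving 120.
Highest impact score per hour first: Food Bank 24 > Coat Drive 20 > Library 16 > Cleanup 6 > Tutoring 5 > Park Build 3.
Food Bank: +40 to 40 (cap) — 80 left.
Only 80 left; Coat Drive takes them to reach 80.
Total = 20×80 + 5×30 + 6×30 + 16×20 + 24×40 = 3210.

3210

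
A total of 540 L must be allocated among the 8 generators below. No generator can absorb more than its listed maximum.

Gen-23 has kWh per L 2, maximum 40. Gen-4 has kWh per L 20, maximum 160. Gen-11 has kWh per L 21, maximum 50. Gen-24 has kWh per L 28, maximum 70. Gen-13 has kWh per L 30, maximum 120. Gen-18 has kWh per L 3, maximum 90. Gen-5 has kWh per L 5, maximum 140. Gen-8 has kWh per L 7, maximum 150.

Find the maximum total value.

10790

Highest kWh per L first: Gen-13 30 > Gen-24 28 > Gen-11 21 > Gen-4 20 > Gen-8 7 > Gen-5 5 > Gen-18 3 > Gen-23 2.
Gen-13 takes 120 to reach its cap of 120 → 420 left.
Give Gen-24 70 to hit its cap of 70 → 350 left.
Gen-11 takes 50 to reach its cap of 50 → 300 left.
Give Gen-4 160 to hit its cap of 160 → 140 left.
Only 140 left; Gen-8 takes them to reach 140.
Total = 20×160 + 21×50 + 28×70 + 30×120 + 7×140 = 10790.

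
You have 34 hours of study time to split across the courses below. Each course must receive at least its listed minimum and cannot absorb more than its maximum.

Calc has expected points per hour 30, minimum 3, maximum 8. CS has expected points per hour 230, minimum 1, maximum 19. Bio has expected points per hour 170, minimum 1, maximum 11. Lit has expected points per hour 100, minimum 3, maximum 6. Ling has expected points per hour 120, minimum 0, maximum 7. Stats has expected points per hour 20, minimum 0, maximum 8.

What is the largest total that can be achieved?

6290

Meeting every minimum uses 3+1+1+3+0+0 = 8 hours, leaving 26.
Rank by expected points per hour: CS 230 > Bio 170 > Ling 120 > Lit 100 > Calc 30 > Stats 20.
Give CS 18 more to hit its cap of 19 ; 8 left.
Only 8 left; Bio takes them to reach 9.
Total = 30×3 + 230×19 + 170×9 + 100×3 = 6290.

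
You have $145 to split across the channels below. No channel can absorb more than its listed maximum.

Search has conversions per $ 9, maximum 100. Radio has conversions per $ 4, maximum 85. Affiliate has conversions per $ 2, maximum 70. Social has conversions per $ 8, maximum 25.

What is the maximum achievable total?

1180

Highest conversions per $ first: Search 9 > Social 8 > Radio 4 > Affiliate 2.
Give Search 100 to hit its cap of 100 → 45 left.
Social takes 25 to reach its cap of 25 → 20 left.
Radio has room for 85 but only 20 remain, so it gets 20.
Total = 9×100 + 4×20 + 8×25 = 1180.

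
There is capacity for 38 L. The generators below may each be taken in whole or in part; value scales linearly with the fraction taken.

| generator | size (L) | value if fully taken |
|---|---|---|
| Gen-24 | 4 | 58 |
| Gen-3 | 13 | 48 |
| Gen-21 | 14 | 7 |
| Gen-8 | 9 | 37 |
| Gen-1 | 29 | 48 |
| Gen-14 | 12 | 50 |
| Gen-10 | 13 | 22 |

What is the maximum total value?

Sort by value density: Gen-24 58/4≈14.5, Gen-14 50/12≈4.17, Gen-8 37/9≈4.11, Gen-3 48/13≈3.69, Gen-10 22/13≈1.69, Gen-1 48/29≈1.66, Gen-21 7/14≈0.5.
Gen-24: take in full, 4 L for value 58 ; 34 left.
Take all of Gen-14 (12 L, value 50) ; 22 L left.
Take all of Gen-8 (9 L, value 37) ; 13 L left.
Gen-3: take in full, 13 L for value 48 ; 0 left.
Total value = 193.

193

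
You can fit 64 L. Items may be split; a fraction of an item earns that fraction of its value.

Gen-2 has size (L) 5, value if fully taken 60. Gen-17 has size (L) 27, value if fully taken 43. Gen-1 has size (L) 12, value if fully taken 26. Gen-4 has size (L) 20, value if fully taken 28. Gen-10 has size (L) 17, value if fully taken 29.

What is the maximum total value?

Sort by value density: Gen-2 60/5≈12, Gen-1 26/12≈2.17, Gen-10 29/17≈1.71, Gen-17 43/27≈1.59, Gen-4 28/20≈1.4.
Take all of Gen-2 (5 L, value 60) — 59 L left.
Take all of Gen-1 (12 L, value 26) — 47 L left.
Gen-10: take in full, 17 L for value 29 — 30 left.
Take all of Gen-17 (27 L, value 43) — 3 L left.
3 L left: a 3/20 share of Gen-4 gives 28×3/20 = 4.2.
Total value = 162.2.

162.2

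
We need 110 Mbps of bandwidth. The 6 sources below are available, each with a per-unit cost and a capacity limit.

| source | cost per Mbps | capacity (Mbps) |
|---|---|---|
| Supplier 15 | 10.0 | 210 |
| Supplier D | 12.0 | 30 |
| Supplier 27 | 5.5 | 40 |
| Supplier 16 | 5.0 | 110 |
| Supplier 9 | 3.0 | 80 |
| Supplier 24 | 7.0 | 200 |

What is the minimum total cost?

390

Fill from the cheapest source first.
Take 80 from Supplier 9 at 3.0 → need 30 more.
Supplier 16 at 5.0: take 30 of its 110 → requirement met.
Supplier 27, Supplier 24, Supplier 15, Supplier D: unused.
Cost = 80×3.0 + 30×5.0 = 390.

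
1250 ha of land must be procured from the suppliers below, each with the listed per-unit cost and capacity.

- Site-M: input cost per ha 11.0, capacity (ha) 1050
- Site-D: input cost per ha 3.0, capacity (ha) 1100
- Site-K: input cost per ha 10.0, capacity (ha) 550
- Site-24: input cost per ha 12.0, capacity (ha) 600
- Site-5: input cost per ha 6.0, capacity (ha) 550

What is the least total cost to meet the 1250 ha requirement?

4200

Fill from the cheapest supplier first.
Site-D at 3.0: take all 1100 ha → 150 still needed.
Site-5 at 6.0: take 150 of its 550 → requirement met.
Site-K, Site-M, Site-24: unused.
Cost = 1100×3.0 + 150×6.0 = 4200.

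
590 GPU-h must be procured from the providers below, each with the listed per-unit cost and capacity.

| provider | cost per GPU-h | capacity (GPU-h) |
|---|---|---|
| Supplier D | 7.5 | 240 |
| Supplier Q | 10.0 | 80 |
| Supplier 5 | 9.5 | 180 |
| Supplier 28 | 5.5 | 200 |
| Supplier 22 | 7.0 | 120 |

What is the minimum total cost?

4025

Use providers in increasing cost order.
Supplier 28 at 5.5: take all 200 GPU-h — 390 still needed.
Supplier 22 at 7.0: take all 120 GPU-h — 270 still needed.
Take 240 from Supplier D at 7.5 — need 30 more.
Take 30 from Supplier 5 at 9.5 to finish.
Supplier Q: unused.
Cost = 200×5.5 + 120×7.0 + 240×7.5 + 30×9.5 = 4025.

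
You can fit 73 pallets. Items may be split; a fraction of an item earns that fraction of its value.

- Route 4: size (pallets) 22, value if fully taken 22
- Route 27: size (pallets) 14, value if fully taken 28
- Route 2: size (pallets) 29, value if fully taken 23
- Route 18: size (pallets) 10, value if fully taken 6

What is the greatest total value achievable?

77.8

Rank by value-to-size ratio: Route 27 28/14≈2, Route 4 22/22≈1, Route 2 23/29≈0.793, Route 18 6/10≈0.6.
Take all of Route 27 (14 pallets, value 28) — 59 pallets left.
Take all of Route 4 (22 pallets, value 22) — 37 pallets left.
All 29 pallets of Route 2 fit (value 23) — 8 remain.
Only 8 pallets remain; take 8/10 of Route 18 for value 6×8/10 = 4.8.
Total value = 77.8.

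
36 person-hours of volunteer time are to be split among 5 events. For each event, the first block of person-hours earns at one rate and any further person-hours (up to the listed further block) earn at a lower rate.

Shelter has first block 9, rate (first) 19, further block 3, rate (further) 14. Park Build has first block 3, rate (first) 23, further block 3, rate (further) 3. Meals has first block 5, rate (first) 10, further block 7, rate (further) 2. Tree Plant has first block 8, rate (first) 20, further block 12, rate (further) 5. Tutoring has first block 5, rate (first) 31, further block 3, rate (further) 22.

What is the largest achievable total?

713

Rank every tier by rate: Tutoring/T1 31 > Park Build/T1 23 > Tutoring/T2 22 > Tree Plant/T1 20 > Shelter/T1 19 > Shelter/T2 14 > Meals/T1 10 > Tree Plant/T2 5 > Park Build/T2 3 > Meals/T2 2.
Tutoring T1 at 31: fill all 5 ; 31 left.
Park Build/T1 (23): +3 ; 28 left.
Tutoring/T2 (22): +3 ; 25 left.
Tree Plant T1 at 20: fill all 8 ; 17 left.
Fill Shelter T1 block (9 at 19) ; 8 left.
Fill Shelter T2 block (3 at 14) ; 5 left.
Fill Meals T1 block (5 at 10) ; 0 left.
Total = 31×5 + 23×3 + 22×3 + 20×8 + 19×9 + 14×3 + 10×5 = 713.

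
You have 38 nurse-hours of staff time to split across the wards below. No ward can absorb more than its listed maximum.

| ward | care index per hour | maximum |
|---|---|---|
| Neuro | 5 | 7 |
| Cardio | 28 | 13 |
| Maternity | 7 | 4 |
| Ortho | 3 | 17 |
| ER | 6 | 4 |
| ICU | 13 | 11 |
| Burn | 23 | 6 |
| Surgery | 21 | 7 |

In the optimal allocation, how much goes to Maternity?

1

Order the wards by care index per hour: Cardio 28 > Burn 23 > Surgery 21 > ICU 13 > Maternity 7 > ER 6 > Neuro 5 > Ortho 3.
Cardio: +13 to 13 (cap) — 25 left.
Burn takes 6 to reach its cap of 6 — 19 left.
Surgery: +7 to 7 (cap) — 12 left.
ICU: +11 to 11 (cap) — 1 left.
Only 1 left; Maternity takes them to reach 1.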